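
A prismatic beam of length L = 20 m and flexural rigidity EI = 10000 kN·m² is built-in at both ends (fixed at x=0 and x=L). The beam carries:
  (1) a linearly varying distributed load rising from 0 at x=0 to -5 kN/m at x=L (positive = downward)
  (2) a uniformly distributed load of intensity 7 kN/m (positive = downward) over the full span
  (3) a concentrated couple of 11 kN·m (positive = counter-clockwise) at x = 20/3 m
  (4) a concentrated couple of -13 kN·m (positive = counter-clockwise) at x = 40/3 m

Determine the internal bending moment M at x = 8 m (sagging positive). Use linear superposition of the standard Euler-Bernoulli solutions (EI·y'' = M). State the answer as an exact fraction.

Load 1 — triangular load w₀=-5 kN/m (0→w₀ over full span):
  M_1 = 3w₀Lx/20 - w₀L²/30 - w₀x³/(6L) = 3·(-5)·20·8/20 - (-5)·20²/30 - (-5)·8³/(6·20) = -32 kN·m
Load 2 — uniform load w=7 kN/m over full span:
  M_2 = wLx/2 - wL²/12 - wx²/2 = 7·20·8/2 - 7·20²/12 - 7·8²/2 = 308/3 kN·m
Load 3 — applied couple M₀=11 kN·m at a=20/3 m (b=L-a=40/3):
  M_3 = R_Ax - M_A - M₀  [x>a] with R_A=11/15, M_A=0 = (11/15)·8 - 0 - 11 = -77/15 kN·m
Load 4 — applied couple M₀=-13 kN·m at a=40/3 m (b=L-a=20/3):
  M_4 = R_Ax - M_A  [x≤a] with R_A=-13/15, M_A=-13/3 = (-13/15)·8 - (-13/3) = -13/5 kN·m
Superposition: M = Σ M_i = 944/15 kN·m ≈ 62.933333 kN·m

M(8) = 944/15 kN·m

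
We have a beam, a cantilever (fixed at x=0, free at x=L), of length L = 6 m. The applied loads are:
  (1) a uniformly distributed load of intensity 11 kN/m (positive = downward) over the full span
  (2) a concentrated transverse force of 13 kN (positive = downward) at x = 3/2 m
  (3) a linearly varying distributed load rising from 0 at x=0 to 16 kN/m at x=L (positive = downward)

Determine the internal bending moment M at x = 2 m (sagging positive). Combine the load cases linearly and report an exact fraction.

M(2) = -1688/9 kN·m

Load 1 — uniform load w=11 kN/m over full span:
  M_1 = -w(L-x)²/2 = -11·(6-2)²/2 = -88 kN·m
Load 2 — point force P=13 kN at a=3/2 m (b=L-a=9/2):
  M_2 = 0  [x>a] = 0 kN·m
Load 3 — triangular load w₀=16 kN/m (0→w₀ over full span):
  M_3 = w₀Lx/2 - w₀L²/3 - w₀x³/(6L) = 16·6·2/2 - 16·6²/3 - 16·2³/(6·6) = -896/9 kN·m
Superposition: M = Σ M_i = -1688/9 kN·m ≈ -187.555556 kN·m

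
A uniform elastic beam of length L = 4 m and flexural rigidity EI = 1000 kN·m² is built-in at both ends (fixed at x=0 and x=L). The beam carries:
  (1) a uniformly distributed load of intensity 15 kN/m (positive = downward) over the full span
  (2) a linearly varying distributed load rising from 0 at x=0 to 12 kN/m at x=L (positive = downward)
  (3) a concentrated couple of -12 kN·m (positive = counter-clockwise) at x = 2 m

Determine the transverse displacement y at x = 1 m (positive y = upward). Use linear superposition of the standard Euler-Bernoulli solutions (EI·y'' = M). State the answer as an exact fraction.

Load 1 — uniform load w=15 kN/m over full span:
  y_1 = -wx²(L-x)²/(24EI) = -15·1²·(4-1)²/(24·1000) = -9/1600 m
Load 2 — triangular load w₀=12 kN/m (0→w₀ over full span):
  y_2 = -w₀x²(L-x)²(x+2L)/(120LEI) = -12·1²·(4-1)²·(1+2·4)/(120·4·1000) = -81/40000 m
Load 3 — applied couple M₀=-12 kN·m at a=2 m (b=L-a=2):
  y_3 = (R_Ax³/6 - M_Ax²/2)/EI  [x≤a] with R_A=-9/2, M_A=-3 = ((-9/2)·1³/6 - (-3)·1²/2)/1000 = 3/4000 m
Superposition: y = Σ y_i = -69/10000 m ≈ -0.006900 m

y(1) = -69/10000 m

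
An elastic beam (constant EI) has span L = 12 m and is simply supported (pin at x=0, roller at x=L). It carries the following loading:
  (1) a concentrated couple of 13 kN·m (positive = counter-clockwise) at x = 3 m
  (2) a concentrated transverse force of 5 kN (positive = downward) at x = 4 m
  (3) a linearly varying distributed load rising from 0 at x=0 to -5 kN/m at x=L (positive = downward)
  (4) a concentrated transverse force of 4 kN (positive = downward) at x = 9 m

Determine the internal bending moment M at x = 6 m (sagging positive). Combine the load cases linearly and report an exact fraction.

Load 1 — applied couple M₀=13 kN·m at a=3 m (b=L-a=9):
  M_1 = M₀x/L - M₀  [x>a] = 13·6/12 - 13 = -13/2 kN·m
Load 2 — point force P=5 kN at a=4 m (b=L-a=8):
  M_2 = Pa(L-x)/L  [x>a] = 5·4·(12-6)/12 = 10 kN·m
Load 3 — triangular load w₀=-5 kN/m (0→w₀ over full span):
  M_3 = w₀Lx/6 - w₀x³/(6L) = (-5)·12·6/6 - (-5)·6³/(6·12) = -45 kN·m
Load 4 — point force P=4 kN at a=9 m (b=L-a=3):
  M_4 = Pbx/L  [x≤a] = 4·3·6/12 = 6 kN·m
Superposition: M = Σ M_i = -71/2 kN·m ≈ -35.500000 kN·m

M(6) = -71/2 kN·m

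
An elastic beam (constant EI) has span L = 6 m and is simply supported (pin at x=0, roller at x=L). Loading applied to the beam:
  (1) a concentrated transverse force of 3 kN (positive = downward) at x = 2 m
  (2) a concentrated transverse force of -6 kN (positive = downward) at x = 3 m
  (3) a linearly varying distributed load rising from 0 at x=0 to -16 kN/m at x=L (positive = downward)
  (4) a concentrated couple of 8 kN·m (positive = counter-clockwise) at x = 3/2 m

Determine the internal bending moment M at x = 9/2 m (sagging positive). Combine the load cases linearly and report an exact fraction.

Load 1 — point force P=3 kN at a=2 m (b=L-a=4):
  M_1 = Pa(L-x)/L  [x>a] = 3·2·(6-(9/2))/6 = 3/2 kN·m
Load 2 — point force P=-6 kN at a=3 m (b=L-a=3):
  M_2 = Pa(L-x)/L  [x>a] = (-6)·3·(6-(9/2))/6 = -9/2 kN·m
Load 3 — triangular load w₀=-16 kN/m (0→w₀ over full span):
  M_3 = w₀Lx/6 - w₀x³/(6L) = (-16)·6·(9/2)/6 - (-16)·(9/2)³/(6·6) = -63/2 kN·m
Load 4 — applied couple M₀=8 kN·m at a=3/2 m (b=L-a=9/2):
  M_4 = M₀x/L - M₀  [x>a] = 8·(9/2)/6 - 8 = -2 kN·m
Superposition: M = Σ M_i = -73/2 kN·m ≈ -36.500000 kN·m

M(9/2) = -73/2 kN·m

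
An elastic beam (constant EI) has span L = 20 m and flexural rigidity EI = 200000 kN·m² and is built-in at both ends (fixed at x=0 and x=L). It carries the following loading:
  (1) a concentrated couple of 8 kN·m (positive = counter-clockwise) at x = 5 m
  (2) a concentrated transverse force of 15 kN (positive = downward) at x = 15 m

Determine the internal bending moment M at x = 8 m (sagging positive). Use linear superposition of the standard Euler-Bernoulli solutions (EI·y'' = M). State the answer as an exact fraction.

M(8) = 143/80 kN·m

Load 1 — applied couple M₀=8 kN·m at a=5 m (b=L-a=15):
  M_1 = R_Ax - M_A - M₀  [x>a] with R_A=9/20, M_A=-3/2 = (9/20)·8 - (-3/2) - 8 = -29/10 kN·m
Load 2 — point force P=15 kN at a=15 m (b=L-a=5):
  M_2 = Pb²(3a+b)x/L³ - Pab²/L²  [x≤a] = 15·5²·(3·15+5)·8/20³ - 15·15·5²/20² = 75/16 kN·m
Superposition: M = Σ M_i = 143/80 kN·m ≈ 1.787500 kN·m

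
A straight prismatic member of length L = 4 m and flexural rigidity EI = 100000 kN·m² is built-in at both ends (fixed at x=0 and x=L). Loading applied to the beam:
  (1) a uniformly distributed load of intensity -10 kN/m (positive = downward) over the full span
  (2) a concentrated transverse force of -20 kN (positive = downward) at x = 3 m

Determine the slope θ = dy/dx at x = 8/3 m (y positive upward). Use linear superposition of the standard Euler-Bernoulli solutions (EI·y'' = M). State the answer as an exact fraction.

Load 1 — uniform load w=-10 kN/m over full span:
  θ_1 = -wx(L-x)(L-2x)/(12EI) = -(-10)·(8/3)·(4-(8/3))·(4-2·(8/3))/(12·100000) = -2/50625 rad
Load 2 — point force P=-20 kN at a=3 m (b=L-a=1):
  θ_2 = -Pb²x(2aL-(3a+b)x)/(2L³EI)  [x≤a] = -(-20)·1²·(8/3)·(2·3·4-(3·3+1)·(8/3))/(2·4³·100000) = -1/90000 rad
Superposition: θ = Σ θ_i = -41/810000 rad ≈ -0.000051 rad

θ(8/3) = -41/810000 rad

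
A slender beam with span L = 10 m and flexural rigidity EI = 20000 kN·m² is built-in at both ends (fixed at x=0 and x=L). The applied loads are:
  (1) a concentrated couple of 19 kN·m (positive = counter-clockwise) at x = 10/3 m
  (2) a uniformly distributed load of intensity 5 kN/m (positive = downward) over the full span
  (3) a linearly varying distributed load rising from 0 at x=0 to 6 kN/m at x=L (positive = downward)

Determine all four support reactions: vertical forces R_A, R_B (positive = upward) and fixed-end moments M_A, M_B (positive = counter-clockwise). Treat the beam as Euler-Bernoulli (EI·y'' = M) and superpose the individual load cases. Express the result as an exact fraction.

R_A = 548/15 kN, M_A = 185/3 kN·m, R_B = 652/15 kN, M_B = -196/3 kN·m

Load 1 — applied couple M₀=19 kN·m at a=10/3 m (b=L-a=20/3):
  R_A = 6M₀ab/L³ = 6·19·(10/3)·(20/3)/10³ = 38/15 kN
  M_A = M₀b(2a-b)/L² = 19·(20/3)·(2·(10/3)-(20/3))/10² = 0 kN·m
  R_B = -6M₀ab/L³ = -6·19·(10/3)·(20/3)/10³ = -38/15 kN
  M_B = M₀a(2b-a)/L² = 19·(10/3)·(2·(20/3)-(10/3))/10² = 19/3 kN·m
Load 2 — uniform load w=5 kN/m over full span:
  R_A = wL/2 = 5·10/2 = 25 kN
  M_A = wL²/12 = 5·10²/12 = 125/3 kN·m
  R_B = wL/2 = 5·10/2 = 25 kN
  M_B = -wL²/12 = -5·10²/12 = -125/3 kN·m
Load 3 — triangular load w₀=6 kN/m (0→w₀ over full span):
  R_A = 3w₀L/20 = 3·6·10/20 = 9 kN
  M_A = w₀L²/30 = 6·10²/30 = 20 kN·m
  R_B = 7w₀L/20 = 7·6·10/20 = 21 kN
  M_B = -w₀L²/20 = -6·10²/20 = -30 kN·m
Superposition: R_A = 548/15 kN, M_A = 185/3 kN·m, R_B = 652/15 kN, M_B = -196/3 kN·m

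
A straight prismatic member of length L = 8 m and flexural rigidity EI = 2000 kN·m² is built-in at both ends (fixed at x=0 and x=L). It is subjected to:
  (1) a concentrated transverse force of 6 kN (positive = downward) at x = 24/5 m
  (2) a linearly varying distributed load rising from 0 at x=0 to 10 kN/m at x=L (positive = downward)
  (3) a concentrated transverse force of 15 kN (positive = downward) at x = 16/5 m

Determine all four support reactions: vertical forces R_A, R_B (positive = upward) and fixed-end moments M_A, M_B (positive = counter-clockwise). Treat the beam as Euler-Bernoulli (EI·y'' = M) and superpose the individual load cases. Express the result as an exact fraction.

R_A = 2979/125 kN, M_A = 16208/375 kN·m, R_B = 4646/125 kN, M_B = -6304/125 kN·m

Load 1 — point force P=6 kN at a=24/5 m (b=L-a=16/5):
  R_A = Pb²(3a+b)/L³ = 6·(16/5)²·(3·(24/5)+(16/5))/8³ = 264/125 kN
  M_A = Pab²/L² = 6·(24/5)·(16/5)²/8² = 576/125 kN·m
  R_B = Pa²(a+3b)/L³ = 6·(24/5)²·((24/5)+3·(16/5))/8³ = 486/125 kN
  M_B = -Pa²b/L² = -6·(24/5)²·(16/5)/8² = -864/125 kN·m
Load 2 — triangular load w₀=10 kN/m (0→w₀ over full span):
  R_A = 3w₀L/20 = 3·10·8/20 = 12 kN
  M_A = w₀L²/30 = 10·8²/30 = 64/3 kN·m
  R_B = 7w₀L/20 = 7·10·8/20 = 28 kN
  M_B = -w₀L²/20 = -10·8²/20 = -32 kN·m
Load 3 — point force P=15 kN at a=16/5 m (b=L-a=24/5):
  R_A = Pb²(3a+b)/L³ = 15·(24/5)²·(3·(16/5)+(24/5))/8³ = 243/25 kN
  M_A = Pab²/L² = 15·(16/5)·(24/5)²/8² = 432/25 kN·m
  R_B = Pa²(a+3b)/L³ = 15·(16/5)²·((16/5)+3·(24/5))/8³ = 132/25 kN
  M_B = -Pa²b/L² = -15·(16/5)²·(24/5)/8² = -288/25 kN·m
Superposition: R_A = 2979/125 kN, M_A = 16208/375 kN·m, R_B = 4646/125 kN, M_B = -6304/125 kN·m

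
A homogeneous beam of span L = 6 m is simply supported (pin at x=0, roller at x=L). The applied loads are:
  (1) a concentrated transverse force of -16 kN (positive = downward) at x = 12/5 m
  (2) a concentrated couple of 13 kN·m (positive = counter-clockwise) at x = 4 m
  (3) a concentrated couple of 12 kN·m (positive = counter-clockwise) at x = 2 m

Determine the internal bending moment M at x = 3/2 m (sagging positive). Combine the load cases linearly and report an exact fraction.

M(3/2) = -163/20 kN·m

Load 1 — point force P=-16 kN at a=12/5 m (b=L-a=18/5):
  M_1 = Pbx/L  [x≤a] = (-16)·(18/5)·(3/2)/6 = -72/5 kN·m
Load 2 — applied couple M₀=13 kN·m at a=4 m (b=L-a=2):
  M_2 = M₀x/L  [x≤a] = 13·(3/2)/6 = 13/4 kN·m
Load 3 — applied couple M₀=12 kN·m at a=2 m (b=L-a=4):
  M_3 = M₀x/L  [x≤a] = 12·(3/2)/6 = 3 kN·m
Superposition: M = Σ M_i = -163/20 kN·m ≈ -8.150000 kN·m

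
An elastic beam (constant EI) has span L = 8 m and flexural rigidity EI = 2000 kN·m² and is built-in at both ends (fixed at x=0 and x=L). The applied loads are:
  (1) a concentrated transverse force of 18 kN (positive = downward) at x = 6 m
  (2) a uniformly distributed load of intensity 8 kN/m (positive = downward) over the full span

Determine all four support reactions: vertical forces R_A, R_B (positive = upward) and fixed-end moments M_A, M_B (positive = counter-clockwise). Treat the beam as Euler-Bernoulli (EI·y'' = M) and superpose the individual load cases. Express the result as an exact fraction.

Load 1 — point force P=18 kN at a=6 m (b=L-a=2):
  R_A = Pb²(3a+b)/L³ = 18·2²·(3·6+2)/8³ = 45/16 kN
  M_A = Pab²/L² = 18·6·2²/8² = 27/4 kN·m
  R_B = Pa²(a+3b)/L³ = 18·6²·(6+3·2)/8³ = 243/16 kN
  M_B = -Pa²b/L² = -18·6²·2/8² = -81/4 kN·m
Load 2 — uniform load w=8 kN/m over full span:
  R_A = wL/2 = 8·8/2 = 32 kN
  M_A = wL²/12 = 8·8²/12 = 128/3 kN·m
  R_B = wL/2 = 8·8/2 = 32 kN
  M_B = -wL²/12 = -8·8²/12 = -128/3 kN·m
Superposition: R_A = 557/16 kN, M_A = 593/12 kN·m, R_B = 755/16 kN, M_B = -755/12 kN·m

R_A = 557/16 kN, M_A = 593/12 kN·m, R_B = 755/16 kN, M_B = -755/12 kN·m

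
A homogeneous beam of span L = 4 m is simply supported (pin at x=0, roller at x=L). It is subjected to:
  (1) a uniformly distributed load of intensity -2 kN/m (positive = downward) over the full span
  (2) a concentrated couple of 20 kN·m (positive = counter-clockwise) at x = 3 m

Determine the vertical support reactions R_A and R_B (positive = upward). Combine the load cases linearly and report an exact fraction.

Load 1 — uniform load w=-2 kN/m over full span:
  R_A = wL/2 = (-2)·4/2 = -4 kN
  R_B = wL/2 = (-2)·4/2 = -4 kN
Load 2 — applied couple M₀=20 kN·m at a=3 m (b=L-a=1):
  R_A = M₀/L = 20/4 = 5 kN
  R_B = -M₀/L = -20/4 = -5 kN
Superposition: R_A = 1 kN, R_B = -9 kN

R_A = 1 kN, R_B = -9 kN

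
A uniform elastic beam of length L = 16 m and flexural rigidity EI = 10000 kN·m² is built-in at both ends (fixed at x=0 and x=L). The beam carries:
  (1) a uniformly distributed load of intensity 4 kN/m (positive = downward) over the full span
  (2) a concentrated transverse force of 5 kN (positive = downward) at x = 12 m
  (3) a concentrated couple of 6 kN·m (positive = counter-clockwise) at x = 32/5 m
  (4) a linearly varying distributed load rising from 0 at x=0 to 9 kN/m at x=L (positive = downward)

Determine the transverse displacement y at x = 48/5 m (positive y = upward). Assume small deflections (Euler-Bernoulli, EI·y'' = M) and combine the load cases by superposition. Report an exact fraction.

y(48/5) = -1374138/9765625 m

Load 1 — uniform load w=4 kN/m over full span:
  y_1 = -wx²(L-x)²/(24EI) = -4·(48/5)²·(16-(48/5))²/(24·10000) = -24576/390625 m
Load 2 — point force P=5 kN at a=12 m (b=L-a=4):
  y_2 = -Pb²x²(3aL-(3a+b)x)/(6L³EI)  [x≤a] = -5·4²·(48/5)²·(3·12·16-(3·12+4)·(48/5))/(6·16³·10000) = -18/3125 m
Load 3 — applied couple M₀=6 kN·m at a=32/5 m (b=L-a=48/5):
  y_3 = (R_Ax³/6 - M_Ax²/2 - M₀(x-a)²/2)/EI  [x>a] with R_A=27/50, M_A=18/25 = ((27/50)·(48/5)³/6 - (18/25)·(48/5)²/2 - 6·((48/5)-(32/5))²/2)/10000 = 3072/1953125 m
Load 4 — triangular load w₀=9 kN/m (0→w₀ over full span):
  y_4 = -w₀x²(L-x)²(x+2L)/(120LEI) = -9·(48/5)²·(16-(48/5))²·((48/5)+2·16)/(120·16·10000) = -718848/9765625 m
Superposition: y = Σ y_i = -1374138/9765625 m ≈ -0.140712 m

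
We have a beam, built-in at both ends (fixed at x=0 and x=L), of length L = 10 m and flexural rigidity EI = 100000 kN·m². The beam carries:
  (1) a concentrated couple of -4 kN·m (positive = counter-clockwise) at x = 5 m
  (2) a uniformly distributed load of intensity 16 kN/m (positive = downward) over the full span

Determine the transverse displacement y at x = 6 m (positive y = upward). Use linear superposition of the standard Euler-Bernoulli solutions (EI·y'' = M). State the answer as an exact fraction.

y(6) = -241/62500 m

Load 1 — applied couple M₀=-4 kN·m at a=5 m (b=L-a=5):
  y_1 = (R_Ax³/6 - M_Ax²/2 - M₀(x-a)²/2)/EI  [x>a] with R_A=-3/5, M_A=-1 = ((-3/5)·6³/6 - (-1)·6²/2 - (-4)·(6-5)²/2)/100000 = -1/62500 m
Load 2 — uniform load w=16 kN/m over full span:
  y_2 = -wx²(L-x)²/(24EI) = -16·6²·(10-6)²/(24·100000) = -12/3125 m
Superposition: y = Σ y_i = -241/62500 m ≈ -0.003856 m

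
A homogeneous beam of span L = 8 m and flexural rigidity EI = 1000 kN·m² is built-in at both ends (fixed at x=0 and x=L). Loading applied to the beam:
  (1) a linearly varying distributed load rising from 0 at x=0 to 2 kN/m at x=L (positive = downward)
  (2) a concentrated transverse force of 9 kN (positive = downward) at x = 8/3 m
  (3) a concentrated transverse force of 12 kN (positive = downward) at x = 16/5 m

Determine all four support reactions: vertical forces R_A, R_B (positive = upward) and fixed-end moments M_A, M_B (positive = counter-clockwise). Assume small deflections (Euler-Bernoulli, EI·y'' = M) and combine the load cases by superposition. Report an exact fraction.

R_A = 6316/375 kN, M_A = 10784/375 kN·m, R_B = 4559/375 kN, M_B = -7856/375 kN·m

Load 1 — triangular load w₀=2 kN/m (0→w₀ over full span):
  R_A = 3w₀L/20 = 3·2·8/20 = 12/5 kN
  M_A = w₀L²/30 = 2·8²/30 = 64/15 kN·m
  R_B = 7w₀L/20 = 7·2·8/20 = 28/5 kN
  M_B = -w₀L²/20 = -2·8²/20 = -32/5 kN·m
Load 2 — point force P=9 kN at a=8/3 m (b=L-a=16/3):
  R_A = Pb²(3a+b)/L³ = 9·(16/3)²·(3·(8/3)+(16/3))/8³ = 20/3 kN
  M_A = Pab²/L² = 9·(8/3)·(16/3)²/8² = 32/3 kN·m
  R_B = Pa²(a+3b)/L³ = 9·(8/3)²·((8/3)+3·(16/3))/8³ = 7/3 kN
  M_B = -Pa²b/L² = -9·(8/3)²·(16/3)/8² = -16/3 kN·m
Load 3 — point force P=12 kN at a=16/5 m (b=L-a=24/5):
  R_A = Pb²(3a+b)/L³ = 12·(24/5)²·(3·(16/5)+(24/5))/8³ = 972/125 kN
  M_A = Pab²/L² = 12·(16/5)·(24/5)²/8² = 1728/125 kN·m
  R_B = Pa²(a+3b)/L³ = 12·(16/5)²·((16/5)+3·(24/5))/8³ = 528/125 kN
  M_B = -Pa²b/L² = -12·(16/5)²·(24/5)/8² = -1152/125 kN·m
Superposition: R_A = 6316/375 kN, M_A = 10784/375 kN·m, R_B = 4559/375 kN, M_B = -7856/375 kN·m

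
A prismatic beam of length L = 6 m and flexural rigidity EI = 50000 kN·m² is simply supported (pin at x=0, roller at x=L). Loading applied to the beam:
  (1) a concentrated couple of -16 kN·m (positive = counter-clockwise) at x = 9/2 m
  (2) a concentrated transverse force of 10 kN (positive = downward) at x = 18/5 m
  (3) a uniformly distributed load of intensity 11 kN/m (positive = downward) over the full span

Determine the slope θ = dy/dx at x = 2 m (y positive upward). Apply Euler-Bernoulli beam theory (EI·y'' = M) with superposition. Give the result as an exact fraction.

Load 1 — applied couple M₀=-16 kN·m at a=9/2 m (b=L-a=3/2):
  θ_1 = (M₀x²/(2L)+C₁)/EI  [x≤a] with C₁=M₀(3b²-L²)/(6L)=13 = ((-16)·2²/(2·6)+13)/50000 = 23/150000 rad
Load 2 — point force P=10 kN at a=18/5 m (b=L-a=12/5):
  θ_2 = -Pb(L²-b²-3x²)/(6LEI)  [x≤a] = -10·(12/5)·(6²-(12/5)²-3·2²)/(6·6·50000) = -19/78125 rad
Load 3 — uniform load w=11 kN/m over full span:
  θ_3 = -w(L³-6Lx²+4x³)/(24EI) = -11·(6³-6·6·2²+4·2³)/(24·50000) = -143/150000 rad
Superposition: θ = Σ θ_i = -163/156250 rad ≈ -0.001043 rad

θ(2) = -163/156250 rad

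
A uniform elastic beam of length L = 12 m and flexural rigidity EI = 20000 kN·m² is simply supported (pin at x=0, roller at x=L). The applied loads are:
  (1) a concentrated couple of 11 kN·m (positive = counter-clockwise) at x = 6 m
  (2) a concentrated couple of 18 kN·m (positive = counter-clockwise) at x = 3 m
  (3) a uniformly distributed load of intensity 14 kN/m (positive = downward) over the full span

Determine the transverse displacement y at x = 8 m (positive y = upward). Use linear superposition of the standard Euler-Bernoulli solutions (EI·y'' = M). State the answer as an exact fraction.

y(8) = -28549/180000 m

Load 1 — applied couple M₀=11 kN·m at a=6 m (b=L-a=6):
  y_1 = (M₀x³/(6L)-M₀(x-a)²/2+C₁x)/EI  [x>a] with C₁=M₀(3b²-L²)/(6L)=-11/2 = (11·8³/(6·12)-11·(8-6)²/2+(-11/2)·8)/20000 = 11/18000 m
Load 2 — applied couple M₀=18 kN·m at a=3 m (b=L-a=9):
  y_2 = (M₀x³/(6L)-M₀(x-a)²/2+C₁x)/EI  [x>a] with C₁=M₀(3b²-L²)/(6L)=99/4 = (18·8³/(6·12)-18·(8-3)²/2+(99/4)·8)/20000 = 101/20000 m
Load 3 — uniform load w=14 kN/m over full span:
  y_3 = -wx(L³-2Lx²+x³)/(24EI) = -14·8·(12³-2·12·8²+8³)/(24·20000) = -308/1875 m
Superposition: y = Σ y_i = -28549/180000 m ≈ -0.158606 m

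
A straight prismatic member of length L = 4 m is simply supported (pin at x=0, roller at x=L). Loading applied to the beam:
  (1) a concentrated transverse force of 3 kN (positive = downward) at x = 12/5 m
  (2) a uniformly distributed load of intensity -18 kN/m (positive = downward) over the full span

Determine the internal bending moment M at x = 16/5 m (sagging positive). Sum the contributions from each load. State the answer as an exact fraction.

Load 1 — point force P=3 kN at a=12/5 m (b=L-a=8/5):
  M_1 = Pa(L-x)/L  [x>a] = 3·(12/5)·(4-(16/5))/4 = 36/25 kN·m
Load 2 — uniform load w=-18 kN/m over full span:
  M_2 = wx(L-x)/2 = (-18)·(16/5)·(4-(16/5))/2 = -576/25 kN·m
Superposition: M = Σ M_i = -108/5 kN·m ≈ -21.600000 kN·m

M(16/5) = -108/5 kN·m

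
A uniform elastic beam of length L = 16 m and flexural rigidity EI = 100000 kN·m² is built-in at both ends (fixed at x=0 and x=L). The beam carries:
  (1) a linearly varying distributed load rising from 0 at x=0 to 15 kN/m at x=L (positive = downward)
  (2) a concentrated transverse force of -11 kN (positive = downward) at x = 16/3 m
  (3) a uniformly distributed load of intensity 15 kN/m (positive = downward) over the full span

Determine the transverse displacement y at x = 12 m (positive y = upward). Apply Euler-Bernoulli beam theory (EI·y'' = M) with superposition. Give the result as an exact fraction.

Load 1 — triangular load w₀=15 kN/m (0→w₀ over full span):
  y_1 = -w₀x²(L-x)²(x+2L)/(120LEI) = -15·12²·(16-12)²·(12+2·16)/(120·16·100000) = -99/12500 m
Load 2 — point force P=-11 kN at a=16/3 m (b=L-a=32/3):
  y_2 = -Pa²(L-x)²(3bL-(3b+a)(L-x))/(6L³EI)  [x>a] = -(-11)·(16/3)²·(16-12)²·(3·(32/3)·16-(3·(32/3)+(16/3))·(16-12))/(6·16³·100000) = 187/253125 m
Load 3 — uniform load w=15 kN/m over full span:
  y_3 = -wx²(L-x)²/(24EI) = -15·12²·(16-12)²/(24·100000) = -9/625 m
Superposition: y = Σ y_i = -21851/1012500 m ≈ -0.021581 m

y(12) = -21851/1012500 m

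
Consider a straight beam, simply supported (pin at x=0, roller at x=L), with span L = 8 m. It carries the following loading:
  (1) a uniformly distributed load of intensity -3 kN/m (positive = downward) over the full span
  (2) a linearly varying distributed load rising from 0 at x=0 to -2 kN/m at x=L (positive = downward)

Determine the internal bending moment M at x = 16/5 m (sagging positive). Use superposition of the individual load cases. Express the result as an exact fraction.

Load 1 — uniform load w=-3 kN/m over full span:
  M_1 = wx(L-x)/2 = (-3)·(16/5)·(8-(16/5))/2 = -576/25 kN·m
Load 2 — triangular load w₀=-2 kN/m (0→w₀ over full span):
  M_2 = w₀Lx/6 - w₀x³/(6L) = (-2)·8·(16/5)/6 - (-2)·(16/5)³/(6·8) = -896/125 kN·m
Superposition: M = Σ M_i = -3776/125 kN·m ≈ -30.208000 kN·m

M(16/5) = -3776/125 kN·m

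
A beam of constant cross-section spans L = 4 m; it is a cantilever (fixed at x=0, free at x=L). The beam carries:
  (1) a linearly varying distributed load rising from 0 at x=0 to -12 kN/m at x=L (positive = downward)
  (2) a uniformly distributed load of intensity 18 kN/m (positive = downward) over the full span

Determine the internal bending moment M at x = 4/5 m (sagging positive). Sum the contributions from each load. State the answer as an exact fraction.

Load 1 — triangular load w₀=-12 kN/m (0→w₀ over full span):
  M_1 = w₀Lx/2 - w₀L²/3 - w₀x³/(6L) = (-12)·4·(4/5)/2 - (-12)·4²/3 - (-12)·(4/5)³/(6·4) = 5632/125 kN·m
Load 2 — uniform load w=18 kN/m over full span:
  M_2 = -w(L-x)²/2 = -18·(4-(4/5))²/2 = -2304/25 kN·m
Superposition: M = Σ M_i = -5888/125 kN·m ≈ -47.104000 kN·m

M(4/5) = -5888/125 kN·m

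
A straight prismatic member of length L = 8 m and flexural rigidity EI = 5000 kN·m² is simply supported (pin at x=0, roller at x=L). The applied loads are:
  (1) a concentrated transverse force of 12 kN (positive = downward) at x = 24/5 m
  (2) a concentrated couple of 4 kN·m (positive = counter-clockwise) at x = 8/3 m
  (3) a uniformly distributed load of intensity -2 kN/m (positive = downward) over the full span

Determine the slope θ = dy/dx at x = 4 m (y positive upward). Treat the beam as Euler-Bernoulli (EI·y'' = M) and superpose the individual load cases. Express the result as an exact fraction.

θ(4) = -1171/1406250 rad

Load 1 — point force P=12 kN at a=24/5 m (b=L-a=16/5):
  θ_1 = -Pb(L²-b²-3x²)/(6LEI)  [x≤a] = -12·(16/5)·(8²-(16/5)²-3·4²)/(6·8·5000) = -72/78125 rad
Load 2 — applied couple M₀=4 kN·m at a=8/3 m (b=L-a=16/3):
  θ_2 = (M₀x²/(2L)-M₀(x-a)+C₁)/EI  [x>a] with C₁=M₀(3b²-L²)/(6L)=16/9 = (4·4²/(2·8)-4·(4-(8/3))+(16/9))/5000 = 1/11250 rad
Load 3 — uniform load w=-2 kN/m over full span:
  θ_3 = -w(L³-6Lx²+4x³)/(24EI) = -(-2)·(8³-6·8·4²+4·4³)/(24·5000) = 0 rad
Superposition: θ = Σ θ_i = -1171/1406250 rad ≈ -0.000833 rad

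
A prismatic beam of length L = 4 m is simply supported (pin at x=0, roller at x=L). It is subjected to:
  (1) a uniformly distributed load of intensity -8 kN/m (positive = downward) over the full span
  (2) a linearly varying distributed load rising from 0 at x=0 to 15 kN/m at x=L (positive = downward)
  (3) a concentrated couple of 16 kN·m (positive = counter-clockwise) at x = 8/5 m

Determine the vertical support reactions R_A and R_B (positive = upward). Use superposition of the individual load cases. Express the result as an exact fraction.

R_A = -2 kN, R_B = 0 kN

Load 1 — uniform load w=-8 kN/m over full span:
  R_A = wL/2 = (-8)·4/2 = -16 kN
  R_B = wL/2 = (-8)·4/2 = -16 kN
Load 2 — triangular load w₀=15 kN/m (0→w₀ over full span):
  R_A = w₀L/6 = 15·4/6 = 10 kN
  R_B = w₀L/3 = 15·4/3 = 20 kN
Load 3 — applied couple M₀=16 kN·m at a=8/5 m (b=L-a=12/5):
  R_A = M₀/L = 16/4 = 4 kN
  R_B = -M₀/L = -16/4 = -4 kN
Superposition: R_A = -2 kN, R_B = 0 kN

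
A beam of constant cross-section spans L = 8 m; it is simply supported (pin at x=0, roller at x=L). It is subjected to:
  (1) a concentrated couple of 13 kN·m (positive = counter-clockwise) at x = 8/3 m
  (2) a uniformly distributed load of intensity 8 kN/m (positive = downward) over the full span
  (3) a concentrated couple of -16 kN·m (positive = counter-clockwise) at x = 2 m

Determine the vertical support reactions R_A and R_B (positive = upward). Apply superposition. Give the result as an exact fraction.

Load 1 — applied couple M₀=13 kN·m at a=8/3 m (b=L-a=16/3):
  R_A = M₀/L = 13/8 kN
  R_B = -M₀/L = -13/8 kN
Load 2 — uniform load w=8 kN/m over full span:
  R_A = wL/2 = 8·8/2 = 32 kN
  R_B = wL/2 = 8·8/2 = 32 kN
Load 3 — applied couple M₀=-16 kN·m at a=2 m (b=L-a=6):
  R_A = M₀/L = (-16)/8 = -2 kN
  R_B = -M₀/L = -(-16)/8 = 2 kN
Superposition: R_A = 253/8 kN, R_B = 259/8 kN

R_A = 253/8 kN, R_B = 259/8 kN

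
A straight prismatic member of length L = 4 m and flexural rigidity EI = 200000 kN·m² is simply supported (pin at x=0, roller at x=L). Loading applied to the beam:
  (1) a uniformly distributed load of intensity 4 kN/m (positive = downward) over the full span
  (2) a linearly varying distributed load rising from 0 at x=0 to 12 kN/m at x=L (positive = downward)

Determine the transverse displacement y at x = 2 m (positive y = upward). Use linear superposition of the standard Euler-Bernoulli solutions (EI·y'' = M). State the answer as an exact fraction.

y(2) = -1/6000 m

Load 1 — uniform load w=4 kN/m over full span:
  y_1 = -wx(L³-2Lx²+x³)/(24EI) = -4·2·(4³-2·4·2²+2³)/(24·200000) = -1/15000 m
Load 2 — triangular load w₀=12 kN/m (0→w₀ over full span):
  y_2 = -w₀x(7L⁴-10L²x²+3x⁴)/(360LEI) = -12·2·(7·4⁴-10·4²·2²+3·2⁴)/(360·4·200000) = -1/10000 m
Superposition: y = Σ y_i = -1/6000 m ≈ -0.000167 m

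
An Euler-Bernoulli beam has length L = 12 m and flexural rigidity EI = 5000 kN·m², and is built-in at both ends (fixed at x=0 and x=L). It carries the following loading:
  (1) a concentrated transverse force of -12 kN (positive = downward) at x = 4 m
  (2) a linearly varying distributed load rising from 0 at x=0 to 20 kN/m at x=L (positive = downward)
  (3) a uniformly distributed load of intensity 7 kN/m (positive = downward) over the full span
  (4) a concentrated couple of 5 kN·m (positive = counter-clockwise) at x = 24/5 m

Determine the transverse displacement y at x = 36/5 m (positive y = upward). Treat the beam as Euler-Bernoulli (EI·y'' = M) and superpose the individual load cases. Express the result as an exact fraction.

y(36/5) = -309776/1953125 m

Load 1 — point force P=-12 kN at a=4 m (b=L-a=8):
  y_1 = -Pa²(L-x)²(3bL-(3b+a)(L-x))/(6L³EI)  [x>a] = -(-12)·4²·(12-(36/5))²·(3·8·12-(3·8+4)·(12-(36/5)))/(6·12³·5000) = 1024/78125 m
Load 2 — triangular load w₀=20 kN/m (0→w₀ over full span):
  y_2 = -w₀x²(L-x)²(x+2L)/(120LEI) = -20·(36/5)²·(12-(36/5))²·((36/5)+2·12)/(120·12·5000) = -202176/1953125 m
Load 3 — uniform load w=7 kN/m over full span:
  y_3 = -wx²(L-x)²/(24EI) = -7·(36/5)²·(12-(36/5))²/(24·5000) = -27216/390625 m
Load 4 — applied couple M₀=5 kN·m at a=24/5 m (b=L-a=36/5):
  y_4 = (R_Ax³/6 - M_Ax²/2 - M₀(x-a)²/2)/EI  [x>a] with R_A=3/5, M_A=3/5 = ((3/5)·(36/5)³/6 - (3/5)·(36/5)²/2 - 5·((36/5)-(24/5))²/2)/5000 = 576/390625 m
Superposition: y = Σ y_i = -309776/1953125 m ≈ -0.158605 m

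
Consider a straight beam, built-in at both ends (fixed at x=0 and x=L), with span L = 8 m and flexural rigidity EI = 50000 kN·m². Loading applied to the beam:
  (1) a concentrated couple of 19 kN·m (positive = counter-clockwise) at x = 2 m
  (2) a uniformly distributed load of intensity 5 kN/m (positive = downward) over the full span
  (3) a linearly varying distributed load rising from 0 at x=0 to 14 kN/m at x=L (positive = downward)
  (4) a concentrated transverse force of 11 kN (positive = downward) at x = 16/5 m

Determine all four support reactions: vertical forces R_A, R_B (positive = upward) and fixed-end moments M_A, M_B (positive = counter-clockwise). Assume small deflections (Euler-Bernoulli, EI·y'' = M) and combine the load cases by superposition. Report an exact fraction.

R_A = 372799/8000 kN, M_A = 393857/6000 kN·m, R_B = 483201/8000 kN, M_B = -443863/6000 kN·m

Load 1 — applied couple M₀=19 kN·m at a=2 m (b=L-a=6):
  R_A = 6M₀ab/L³ = 6·19·2·6/8³ = 171/64 kN
  M_A = M₀b(2a-b)/L² = 19·6·(2·2-6)/8² = -57/16 kN·m
  R_B = -6M₀ab/L³ = -6·19·2·6/8³ = -171/64 kN
  M_B = M₀a(2b-a)/L² = 19·2·(2·6-2)/8² = 95/16 kN·m
Load 2 — uniform load w=5 kN/m over full span:
  R_A = wL/2 = 5·8/2 = 20 kN
  M_A = wL²/12 = 5·8²/12 = 80/3 kN·m
  R_B = wL/2 = 5·8/2 = 20 kN
  M_B = -wL²/12 = -5·8²/12 = -80/3 kN·m
Load 3 — triangular load w₀=14 kN/m (0→w₀ over full span):
  R_A = 3w₀L/20 = 3·14·8/20 = 84/5 kN
  M_A = w₀L²/30 = 14·8²/30 = 448/15 kN·m
  R_B = 7w₀L/20 = 7·14·8/20 = 196/5 kN
  M_B = -w₀L²/20 = -14·8²/20 = -224/5 kN·m
Load 4 — point force P=11 kN at a=16/5 m (b=L-a=24/5):
  R_A = Pb²(3a+b)/L³ = 11·(24/5)²·(3·(16/5)+(24/5))/8³ = 891/125 kN
  M_A = Pab²/L² = 11·(16/5)·(24/5)²/8² = 1584/125 kN·m
  R_B = Pa²(a+3b)/L³ = 11·(16/5)²·((16/5)+3·(24/5))/8³ = 484/125 kN
  M_B = -Pa²b/L² = -11·(16/5)²·(24/5)/8² = -1056/125 kN·m
Superposition: R_A = 372799/8000 kN, M_A = 393857/6000 kN·m, R_B = 483201/8000 kN, M_B = -443863/6000 kN·m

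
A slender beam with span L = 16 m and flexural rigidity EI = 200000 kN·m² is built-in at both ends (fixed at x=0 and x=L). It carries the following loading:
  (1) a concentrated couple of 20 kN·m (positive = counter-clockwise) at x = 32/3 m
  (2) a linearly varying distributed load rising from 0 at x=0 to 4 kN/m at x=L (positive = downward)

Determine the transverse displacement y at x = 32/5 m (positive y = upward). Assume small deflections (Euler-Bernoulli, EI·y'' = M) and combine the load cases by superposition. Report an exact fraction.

Load 1 — applied couple M₀=20 kN·m at a=32/3 m (b=L-a=16/3):
  y_1 = (R_Ax³/6 - M_Ax²/2)/EI  [x≤a] with R_A=5/3, M_A=20/3 = ((5/3)·(32/5)³/6 - (20/3)·(32/5)²/2)/200000 = -224/703125 m
Load 2 — triangular load w₀=4 kN/m (0→w₀ over full span):
  y_2 = -w₀x²(L-x)²(x+2L)/(120LEI) = -4·(32/5)²·(16-(32/5))²·((32/5)+2·16)/(120·16·200000) = -73728/48828125 m
Superposition: y = Σ y_i = -803552/439453125 m ≈ -0.001829 m

y(32/5) = -803552/439453125 m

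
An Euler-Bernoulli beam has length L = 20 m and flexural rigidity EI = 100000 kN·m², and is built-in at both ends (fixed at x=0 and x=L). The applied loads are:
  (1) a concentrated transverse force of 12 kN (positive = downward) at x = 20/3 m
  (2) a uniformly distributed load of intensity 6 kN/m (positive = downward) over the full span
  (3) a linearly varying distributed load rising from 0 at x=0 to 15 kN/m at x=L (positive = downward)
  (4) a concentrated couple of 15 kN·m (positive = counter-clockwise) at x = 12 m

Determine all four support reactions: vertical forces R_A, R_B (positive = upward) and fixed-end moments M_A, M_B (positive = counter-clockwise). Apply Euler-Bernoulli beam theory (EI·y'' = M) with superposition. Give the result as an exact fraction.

R_A = 25868/225 kN, M_A = 19816/45 kN·m, R_B = 37582/225 kN, M_B = -23219/45 kN·m

Load 1 — point force P=12 kN at a=20/3 m (b=L-a=40/3):
  R_A = Pb²(3a+b)/L³ = 12·(40/3)²·(3·(20/3)+(40/3))/20³ = 80/9 kN
  M_A = Pab²/L² = 12·(20/3)·(40/3)²/20² = 320/9 kN·m
  R_B = Pa²(a+3b)/L³ = 12·(20/3)²·((20/3)+3·(40/3))/20³ = 28/9 kN
  M_B = -Pa²b/L² = -12·(20/3)²·(40/3)/20² = -160/9 kN·m
Load 2 — uniform load w=6 kN/m over full span:
  R_A = wL/2 = 6·20/2 = 60 kN
  M_A = wL²/12 = 6·20²/12 = 200 kN·m
  R_B = wL/2 = 6·20/2 = 60 kN
  M_B = -wL²/12 = -6·20²/12 = -200 kN·m
Load 3 — triangular load w₀=15 kN/m (0→w₀ over full span):
  R_A = 3w₀L/20 = 3·15·20/20 = 45 kN
  M_A = w₀L²/30 = 15·20²/30 = 200 kN·m
  R_B = 7w₀L/20 = 7·15·20/20 = 105 kN
  M_B = -w₀L²/20 = -15·20²/20 = -300 kN·m
Load 4 — applied couple M₀=15 kN·m at a=12 m (b=L-a=8):
  R_A = 6M₀ab/L³ = 6·15·12·8/20³ = 27/25 kN
  M_A = M₀b(2a-b)/L² = 15·8·(2·12-8)/20² = 24/5 kN·m
  R_B = -6M₀ab/L³ = -6·15·12·8/20³ = -27/25 kN
  M_B = M₀a(2b-a)/L² = 15·12·(2·8-12)/20² = 9/5 kN·m
Superposition: R_A = 25868/225 kN, M_A = 19816/45 kN·m, R_B = 37582/225 kN, M_B = -23219/45 kN·m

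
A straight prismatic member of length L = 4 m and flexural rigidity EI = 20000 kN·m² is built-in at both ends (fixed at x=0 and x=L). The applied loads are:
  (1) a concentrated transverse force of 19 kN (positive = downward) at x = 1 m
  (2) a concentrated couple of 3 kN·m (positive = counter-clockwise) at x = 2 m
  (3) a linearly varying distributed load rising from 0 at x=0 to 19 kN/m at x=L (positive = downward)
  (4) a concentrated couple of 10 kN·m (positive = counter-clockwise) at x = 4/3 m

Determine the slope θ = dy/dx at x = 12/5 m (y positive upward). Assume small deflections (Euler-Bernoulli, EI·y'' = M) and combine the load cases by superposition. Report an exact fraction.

θ(12/5) = 11321/75000000 rad

Load 1 — point force P=19 kN at a=1 m (b=L-a=3):
  θ_1 = Pa²(L-x)(2bL-(3b+a)(L-x))/(2L³EI)  [x>a] = 19·1²·(4-(12/5))·(2·3·4-(3·3+1)·(4-(12/5)))/(2·4³·20000) = 19/200000 rad
Load 2 — applied couple M₀=3 kN·m at a=2 m (b=L-a=2):
  θ_2 = (R_Ax²/2 - M_Ax - M₀(x-a))/EI  [x>a] with R_A=9/8, M_A=3/4 = ((9/8)·(12/5)²/2 - (3/4)·(12/5) - 3·((12/5)-2))/20000 = 3/250000 rad
Load 3 — triangular load w₀=19 kN/m (0→w₀ over full span):
  θ_3 = -w₀(2x(L-x)(L-2x)(x+2L)+x²(L-x)²)/(120LEI) = -19·(2·(12/5)·(4-(12/5))·(4-2·(12/5))·((12/5)+2·4)+(12/5)²·(4-(12/5))²)/(120·4·20000) = 38/390625 rad
Load 4 — applied couple M₀=10 kN·m at a=4/3 m (b=L-a=8/3):
  θ_4 = (R_Ax²/2 - M_Ax - M₀(x-a))/EI  [x>a] with R_A=10/3, M_A=0 = ((10/3)·(12/5)²/2 - 0·(12/5) - 10·((12/5)-(4/3)))/20000 = -1/18750 rad
Superposition: θ = Σ θ_i = 11321/75000000 rad ≈ 0.000151 rad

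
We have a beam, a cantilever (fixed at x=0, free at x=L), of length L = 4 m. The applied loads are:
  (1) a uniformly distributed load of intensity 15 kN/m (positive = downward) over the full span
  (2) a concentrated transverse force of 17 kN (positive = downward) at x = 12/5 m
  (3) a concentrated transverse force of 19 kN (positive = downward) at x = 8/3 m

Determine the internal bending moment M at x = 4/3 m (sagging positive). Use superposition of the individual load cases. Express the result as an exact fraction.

M(4/3) = -484/5 kN·m

Load 1 — uniform load w=15 kN/m over full span:
  M_1 = -w(L-x)²/2 = -15·(4-(4/3))²/2 = -160/3 kN·m
Load 2 — point force P=17 kN at a=12/5 m (b=L-a=8/5):
  M_2 = -P(a-x)  [x≤a] = -17·((12/5)-(4/3)) = -272/15 kN·m
Load 3 — point force P=19 kN at a=8/3 m (b=L-a=4/3):
  M_3 = -P(a-x)  [x≤a] = -19·((8/3)-(4/3)) = -76/3 kN·m
Superposition: M = Σ M_i = -484/5 kN·m ≈ -96.800000 kN·m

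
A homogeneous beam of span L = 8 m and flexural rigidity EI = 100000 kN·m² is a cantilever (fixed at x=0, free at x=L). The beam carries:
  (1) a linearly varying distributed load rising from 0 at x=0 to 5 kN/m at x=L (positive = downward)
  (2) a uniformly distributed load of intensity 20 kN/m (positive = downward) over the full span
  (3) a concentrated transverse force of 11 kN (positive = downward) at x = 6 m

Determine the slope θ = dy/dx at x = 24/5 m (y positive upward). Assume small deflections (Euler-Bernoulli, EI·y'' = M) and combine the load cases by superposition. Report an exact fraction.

θ(24/5) = -16273/781250 rad

Load 1 — triangular load w₀=5 kN/m (0→w₀ over full span):
  θ_1 = (w₀Lx²/4-w₀L²x/3-w₀x⁴/(24L))/EI = (5·8·(24/5)²/4-5·8²·(24/5)/3-5·(24/5)⁴/(24·8))/100000 = -1154/390625 rad
Load 2 — uniform load w=20 kN/m over full span:
  θ_2 = -wx(x²-3Lx+3L²)/(6EI) = -20·(24/5)·((24/5)²-3·8·(24/5)+3·8²)/(6·100000) = -1248/78125 rad
Load 3 — point force P=11 kN at a=6 m (b=L-a=2):
  θ_3 = -Px(2a-x)/(2EI)  [x≤a] = -11·(24/5)·(2·6-(24/5))/(2·100000) = -297/156250 rad
Superposition: θ = Σ θ_i = -16273/781250 rad ≈ -0.020829 rad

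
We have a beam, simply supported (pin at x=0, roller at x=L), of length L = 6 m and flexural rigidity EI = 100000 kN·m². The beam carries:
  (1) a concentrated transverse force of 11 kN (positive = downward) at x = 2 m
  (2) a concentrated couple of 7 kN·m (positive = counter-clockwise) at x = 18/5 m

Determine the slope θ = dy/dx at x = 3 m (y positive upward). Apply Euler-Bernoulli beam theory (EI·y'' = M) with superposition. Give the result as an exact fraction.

Load 1 — point force P=11 kN at a=2 m (b=L-a=4):
  θ_1 = -Pa(2L²-6Lx+3x²+a²)/(6LEI)  [x>a] = -11·2·(2·6²-6·6·3+3·3²+2²)/(6·6·100000) = 11/360000 rad
Load 2 — applied couple M₀=7 kN·m at a=18/5 m (b=L-a=12/5):
  θ_2 = (M₀x²/(2L)+C₁)/EI  [x≤a] with C₁=M₀(3b²-L²)/(6L)=-91/25 = (7·3²/(2·6)+(-91/25))/100000 = 161/10000000 rad
Superposition: θ = Σ θ_i = 4199/90000000 rad ≈ 0.000047 rad

θ(3) = 4199/90000000 rad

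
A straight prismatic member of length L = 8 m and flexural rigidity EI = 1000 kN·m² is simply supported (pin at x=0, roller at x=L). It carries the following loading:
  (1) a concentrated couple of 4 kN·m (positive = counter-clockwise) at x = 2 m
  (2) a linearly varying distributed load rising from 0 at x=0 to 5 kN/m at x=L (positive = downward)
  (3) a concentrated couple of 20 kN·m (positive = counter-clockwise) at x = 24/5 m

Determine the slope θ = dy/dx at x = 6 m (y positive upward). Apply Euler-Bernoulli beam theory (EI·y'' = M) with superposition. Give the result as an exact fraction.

θ(6) = 7249/180000 rad

Load 1 — applied couple M₀=4 kN·m at a=2 m (b=L-a=6):
  θ_1 = (M₀x²/(2L)-M₀(x-a)+C₁)/EI  [x>a] with C₁=M₀(3b²-L²)/(6L)=11/3 = (4·6²/(2·8)-4·(6-2)+(11/3))/1000 = -1/300 rad
Load 2 — triangular load w₀=5 kN/m (0→w₀ over full span):
  θ_2 = -w₀(7L⁴-30L²x²+15x⁴)/(360LEI) = -5·(7·8⁴-30·8²·6²+15·6⁴)/(360·8·1000) = 1313/36000 rad
Load 3 — applied couple M₀=20 kN·m at a=24/5 m (b=L-a=16/5):
  θ_3 = (M₀x²/(2L)-M₀(x-a)+C₁)/EI  [x>a] with C₁=M₀(3b²-L²)/(6L)=-208/15 = (20·6²/(2·8)-20·(6-(24/5))+(-208/15))/1000 = 107/15000 rad
Superposition: θ = Σ θ_i = 7249/180000 rad ≈ 0.040272 rad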